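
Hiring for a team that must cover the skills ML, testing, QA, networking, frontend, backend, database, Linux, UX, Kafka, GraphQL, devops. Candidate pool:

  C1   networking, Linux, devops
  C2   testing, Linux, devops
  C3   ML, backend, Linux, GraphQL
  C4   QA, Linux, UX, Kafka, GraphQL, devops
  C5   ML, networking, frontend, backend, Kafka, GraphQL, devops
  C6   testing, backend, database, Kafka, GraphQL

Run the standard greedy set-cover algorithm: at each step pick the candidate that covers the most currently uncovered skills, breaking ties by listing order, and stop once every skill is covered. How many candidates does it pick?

Pick 1: C5 covers 7 new skills (ML, networking, frontend, backend, Kafka, GraphQL, devops).
Pick 2: C4 covers 3 new skills (QA, Linux, UX).
Pick 3: C6 covers 2 new skills (testing, database).
Greedy uses 3 candidates.

3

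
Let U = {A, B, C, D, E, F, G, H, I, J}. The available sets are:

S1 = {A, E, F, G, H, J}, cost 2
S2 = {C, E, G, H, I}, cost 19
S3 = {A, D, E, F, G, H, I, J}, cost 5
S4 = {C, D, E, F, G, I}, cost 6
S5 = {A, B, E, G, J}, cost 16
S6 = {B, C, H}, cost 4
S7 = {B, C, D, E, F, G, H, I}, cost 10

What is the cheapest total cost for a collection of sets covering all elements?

9

S3, S6 cover every element at cost 5 + 4 = 9.
Any cover uses at least 2 sets; among all covering selections none totals below 9.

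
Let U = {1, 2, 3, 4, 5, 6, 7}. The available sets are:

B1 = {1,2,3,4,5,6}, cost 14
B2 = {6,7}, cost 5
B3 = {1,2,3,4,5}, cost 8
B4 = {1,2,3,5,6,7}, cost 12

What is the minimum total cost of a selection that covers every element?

13

B2, B3 cover every element at cost 5 + 8 = 13.
Any cover uses at least 2 sets; among all covering selections none totals below 13.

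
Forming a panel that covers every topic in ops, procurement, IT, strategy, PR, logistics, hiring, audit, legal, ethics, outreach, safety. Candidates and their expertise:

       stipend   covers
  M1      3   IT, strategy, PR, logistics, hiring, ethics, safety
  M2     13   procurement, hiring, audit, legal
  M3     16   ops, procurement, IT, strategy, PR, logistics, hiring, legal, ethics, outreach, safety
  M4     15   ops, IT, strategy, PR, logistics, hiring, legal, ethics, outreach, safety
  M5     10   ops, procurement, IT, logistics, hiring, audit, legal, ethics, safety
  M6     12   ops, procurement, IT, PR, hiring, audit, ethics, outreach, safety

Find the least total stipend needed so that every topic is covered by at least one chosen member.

M4, M5 cover every topic at stipend 15 + 10 = 25.
Any cover uses at least 2 members; among all covering selections none totals below 25.

25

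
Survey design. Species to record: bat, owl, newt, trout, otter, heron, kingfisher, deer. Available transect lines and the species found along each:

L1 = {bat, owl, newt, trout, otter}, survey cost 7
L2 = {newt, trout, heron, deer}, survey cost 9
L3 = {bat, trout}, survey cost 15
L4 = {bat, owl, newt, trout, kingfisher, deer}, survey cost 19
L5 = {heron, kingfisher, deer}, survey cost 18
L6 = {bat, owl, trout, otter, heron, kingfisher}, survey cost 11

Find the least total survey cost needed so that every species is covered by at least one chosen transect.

20

L2, L6 cover every species at survey cost 9 + 11 = 20.
Any cover uses at least 2 transects; among all covering selections none totals below 20.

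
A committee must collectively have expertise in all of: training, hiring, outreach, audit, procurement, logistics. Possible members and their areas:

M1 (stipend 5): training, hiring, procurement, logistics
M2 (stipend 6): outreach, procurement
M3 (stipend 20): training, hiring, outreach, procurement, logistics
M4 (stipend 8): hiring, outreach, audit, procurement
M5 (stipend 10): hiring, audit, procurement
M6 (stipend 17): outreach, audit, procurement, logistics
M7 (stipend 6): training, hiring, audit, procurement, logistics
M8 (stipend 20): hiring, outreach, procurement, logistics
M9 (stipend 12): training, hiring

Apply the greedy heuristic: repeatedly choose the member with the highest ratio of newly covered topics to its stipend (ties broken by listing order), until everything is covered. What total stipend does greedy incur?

12

Pick 1: M7 adds 5 new (training, hiring, audit, procurement, logistics) at stipend 6 (ratio 5/6).
Pick 2: M2 adds 1 new (outreach) at stipend 6 (ratio 1/6).
Greedy total stipend: 6 + 6 = 12.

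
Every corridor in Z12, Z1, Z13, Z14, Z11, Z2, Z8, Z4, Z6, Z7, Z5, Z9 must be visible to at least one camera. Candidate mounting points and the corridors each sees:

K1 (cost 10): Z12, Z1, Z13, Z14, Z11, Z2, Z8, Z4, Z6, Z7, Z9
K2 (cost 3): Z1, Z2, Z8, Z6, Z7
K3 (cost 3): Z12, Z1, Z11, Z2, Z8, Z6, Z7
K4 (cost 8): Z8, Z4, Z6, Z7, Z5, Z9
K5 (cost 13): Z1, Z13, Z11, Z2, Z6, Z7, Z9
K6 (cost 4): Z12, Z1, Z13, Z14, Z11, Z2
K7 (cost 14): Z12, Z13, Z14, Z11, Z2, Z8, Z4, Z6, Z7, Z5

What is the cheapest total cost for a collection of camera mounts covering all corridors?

K4, K6 cover every corridor at cost 8 + 4 = 12.
Any cover uses at least 2 camera mounts; among all covering selections none totals below 12.

12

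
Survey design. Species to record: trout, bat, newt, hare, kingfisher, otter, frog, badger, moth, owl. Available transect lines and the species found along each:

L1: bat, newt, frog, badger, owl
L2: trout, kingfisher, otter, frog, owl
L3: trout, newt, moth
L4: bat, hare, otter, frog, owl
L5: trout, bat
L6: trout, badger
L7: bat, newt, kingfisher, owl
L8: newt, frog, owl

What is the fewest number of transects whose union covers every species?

L1, L2, L3, L4 together cover {trout, bat, newt, hare, kingfisher, otter, frog, badger, moth, owl} — every species.
No 3 of the 8 transects cover everything (all 56 triples fall short), so 4 is minimum.

4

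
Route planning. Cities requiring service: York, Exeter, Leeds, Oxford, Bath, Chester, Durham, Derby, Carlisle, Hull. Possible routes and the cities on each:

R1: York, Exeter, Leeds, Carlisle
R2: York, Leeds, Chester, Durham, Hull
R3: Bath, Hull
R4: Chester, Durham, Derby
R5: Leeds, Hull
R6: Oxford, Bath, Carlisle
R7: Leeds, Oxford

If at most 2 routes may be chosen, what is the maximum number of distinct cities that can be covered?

Choosing R2, R6 covers {York, Leeds, Oxford, Bath, Chester, Durham, Carlisle, Hull} — 8 cities.
No choice of 2 routes does better; here Exeter, Derby are left uncovered.

8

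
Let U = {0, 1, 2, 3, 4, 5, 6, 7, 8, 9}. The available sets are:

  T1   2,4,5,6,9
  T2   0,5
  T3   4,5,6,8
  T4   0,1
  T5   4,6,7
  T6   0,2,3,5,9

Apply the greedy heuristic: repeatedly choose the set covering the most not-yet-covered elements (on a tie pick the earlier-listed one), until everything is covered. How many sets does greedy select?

Pick 1: T1 covers 5 new elements (2, 4, 5, 6, 9).
Pick 2: T4 covers 2 new elements (0, 1).
Pick 3: T3 covers 1 new elements (8).
Pick 4: T5 covers 1 new elements (7).
Pick 5: T6 covers 1 new elements (3).
Greedy uses 5 sets. (The true minimum is 4.)

5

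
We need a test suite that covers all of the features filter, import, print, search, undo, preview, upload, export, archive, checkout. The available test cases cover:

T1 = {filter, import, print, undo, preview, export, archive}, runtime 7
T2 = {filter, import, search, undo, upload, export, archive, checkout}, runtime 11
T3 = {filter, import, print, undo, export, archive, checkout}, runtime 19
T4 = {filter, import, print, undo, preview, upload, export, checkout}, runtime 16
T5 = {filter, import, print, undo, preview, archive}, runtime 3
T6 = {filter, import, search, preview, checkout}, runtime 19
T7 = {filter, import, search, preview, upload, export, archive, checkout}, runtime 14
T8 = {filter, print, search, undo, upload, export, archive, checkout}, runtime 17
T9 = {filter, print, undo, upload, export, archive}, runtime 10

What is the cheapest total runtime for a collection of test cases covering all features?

14

T2, T5 cover every feature at runtime 11 + 3 = 14.
Any cover uses at least 2 test cases; among all covering selections none totals below 14.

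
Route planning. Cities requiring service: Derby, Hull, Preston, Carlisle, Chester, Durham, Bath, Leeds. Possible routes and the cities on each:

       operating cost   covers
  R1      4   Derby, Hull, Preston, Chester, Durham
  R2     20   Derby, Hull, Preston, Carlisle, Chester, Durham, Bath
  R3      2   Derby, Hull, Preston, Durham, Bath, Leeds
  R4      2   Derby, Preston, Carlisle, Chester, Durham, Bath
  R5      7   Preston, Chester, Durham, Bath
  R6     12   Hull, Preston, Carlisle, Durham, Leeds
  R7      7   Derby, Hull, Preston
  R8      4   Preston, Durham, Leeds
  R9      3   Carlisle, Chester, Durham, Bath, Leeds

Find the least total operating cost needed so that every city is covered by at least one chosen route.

R3, R4 cover every city at operating cost 2 + 2 = 4.
Any cover uses at least 2 routes; among all covering selections none totals below 4.

4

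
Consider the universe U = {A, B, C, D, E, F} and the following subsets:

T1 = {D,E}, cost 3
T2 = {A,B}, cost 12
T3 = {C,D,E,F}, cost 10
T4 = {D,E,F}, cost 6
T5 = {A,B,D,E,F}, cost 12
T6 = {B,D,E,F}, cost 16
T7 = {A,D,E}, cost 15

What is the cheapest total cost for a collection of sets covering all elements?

T2, T3 cover every element at cost 12 + 10 = 22.
Any cover uses at least 2 sets; among all covering selections none totals below 22.
Greedy by coverage-per-cost would pick T1, T5, T3 for 25 — worse than the optimum 22.

22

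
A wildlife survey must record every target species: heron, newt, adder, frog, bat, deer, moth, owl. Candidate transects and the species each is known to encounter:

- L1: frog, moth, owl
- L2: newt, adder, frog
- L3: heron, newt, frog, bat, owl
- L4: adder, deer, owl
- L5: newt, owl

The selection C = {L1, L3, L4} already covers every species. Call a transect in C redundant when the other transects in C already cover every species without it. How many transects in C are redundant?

Drop L1: moth uncovered — not redundant.
Drop L3: heron, newt, bat uncovered — not redundant.
Drop L4: adder, deer uncovered — not redundant.
None of the transects in C is redundant.

0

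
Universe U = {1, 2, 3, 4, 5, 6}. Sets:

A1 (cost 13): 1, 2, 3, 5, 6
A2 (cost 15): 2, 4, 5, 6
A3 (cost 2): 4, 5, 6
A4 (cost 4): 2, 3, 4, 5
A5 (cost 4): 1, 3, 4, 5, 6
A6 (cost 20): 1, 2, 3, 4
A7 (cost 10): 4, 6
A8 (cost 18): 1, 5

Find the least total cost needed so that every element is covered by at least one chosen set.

8

A4, A5 cover every element at cost 4 + 4 = 8.
Any cover uses at least 2 sets; among all covering selections none totals below 8.
Greedy by coverage-per-cost would pick A3, A4, A5 for 10 — worse than the optimum 8.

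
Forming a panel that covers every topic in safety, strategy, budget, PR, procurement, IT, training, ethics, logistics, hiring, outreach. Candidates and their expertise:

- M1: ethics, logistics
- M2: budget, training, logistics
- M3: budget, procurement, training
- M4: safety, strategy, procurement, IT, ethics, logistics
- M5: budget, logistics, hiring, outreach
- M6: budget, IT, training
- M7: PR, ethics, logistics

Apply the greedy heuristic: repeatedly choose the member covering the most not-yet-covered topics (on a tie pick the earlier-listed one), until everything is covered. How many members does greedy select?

4

Pick 1: M4 covers 6 new topics (safety, strategy, procurement, IT, ethics, logistics).
Pick 2: M5 covers 3 new topics (budget, hiring, outreach).
Pick 3: M2 covers 1 new topics (training).
Pick 4: M7 covers 1 new topics (PR).
Greedy uses 4 members.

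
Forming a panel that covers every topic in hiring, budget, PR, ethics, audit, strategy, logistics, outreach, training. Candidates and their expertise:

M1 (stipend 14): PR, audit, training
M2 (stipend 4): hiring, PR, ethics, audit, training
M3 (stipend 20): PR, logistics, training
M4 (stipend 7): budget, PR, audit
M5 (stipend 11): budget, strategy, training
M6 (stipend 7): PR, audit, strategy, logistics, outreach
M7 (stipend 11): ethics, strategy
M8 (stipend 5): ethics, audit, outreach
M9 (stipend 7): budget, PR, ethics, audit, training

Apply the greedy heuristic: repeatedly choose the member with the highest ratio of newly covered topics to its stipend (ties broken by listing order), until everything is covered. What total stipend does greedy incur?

Pick 1: M2 adds 5 new (hiring, PR, ethics, audit, training) at stipend 4 (ratio 5/4).
Pick 2: M6 adds 3 new (strategy, logistics, outreach) at stipend 7 (ratio 3/7).
Pick 3: M4 adds 1 new (budget) at stipend 7 (ratio 1/7).
Greedy total stipend: 4 + 7 + 7 = 18.

18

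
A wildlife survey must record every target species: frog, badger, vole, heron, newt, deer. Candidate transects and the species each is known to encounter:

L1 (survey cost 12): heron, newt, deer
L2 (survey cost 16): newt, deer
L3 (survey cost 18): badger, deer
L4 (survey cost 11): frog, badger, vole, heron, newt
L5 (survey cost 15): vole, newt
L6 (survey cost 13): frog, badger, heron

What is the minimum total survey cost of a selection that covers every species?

L1, L4 cover every species at survey cost 12 + 11 = 23.
Any cover uses at least 2 transects; among all covering selections none totals below 23.

23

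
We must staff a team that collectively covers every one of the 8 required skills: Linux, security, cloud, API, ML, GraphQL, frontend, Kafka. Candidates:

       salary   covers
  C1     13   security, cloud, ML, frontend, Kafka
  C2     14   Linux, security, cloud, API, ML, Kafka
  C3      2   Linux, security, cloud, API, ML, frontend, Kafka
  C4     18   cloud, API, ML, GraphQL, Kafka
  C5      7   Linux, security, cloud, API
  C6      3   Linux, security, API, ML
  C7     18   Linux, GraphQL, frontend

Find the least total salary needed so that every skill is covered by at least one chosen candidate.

C3, C4 cover every skill at salary 2 + 18 = 20.
Any cover uses at least 2 candidates; among all covering selections none totals below 20.

20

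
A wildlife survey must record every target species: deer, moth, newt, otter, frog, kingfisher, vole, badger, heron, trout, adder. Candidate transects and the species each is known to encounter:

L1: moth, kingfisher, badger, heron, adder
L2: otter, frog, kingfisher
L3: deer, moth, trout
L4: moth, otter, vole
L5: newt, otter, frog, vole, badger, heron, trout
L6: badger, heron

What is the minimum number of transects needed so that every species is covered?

L1, L3, L5 together cover {deer, moth, newt, otter, frog, kingfisher, vole, badger, heron, trout, adder} — every species.
No 2 of the 6 transects cover everything (all 15 pairs fall short), so 3 is minimum.

3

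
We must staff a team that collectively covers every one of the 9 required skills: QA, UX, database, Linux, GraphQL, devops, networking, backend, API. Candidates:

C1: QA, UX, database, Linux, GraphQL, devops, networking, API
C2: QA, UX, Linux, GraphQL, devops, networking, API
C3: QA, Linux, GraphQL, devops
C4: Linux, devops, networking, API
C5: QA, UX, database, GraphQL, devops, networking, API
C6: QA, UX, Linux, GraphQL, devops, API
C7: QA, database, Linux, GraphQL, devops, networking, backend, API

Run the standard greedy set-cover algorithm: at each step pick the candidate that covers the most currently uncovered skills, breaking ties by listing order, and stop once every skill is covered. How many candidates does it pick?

2

Pick 1: C1 covers 8 new skills (QA, UX, database, Linux, GraphQL, devops, networking, API).
Pick 2: C7 covers 1 new skills (backend).
Greedy uses 2 candidates.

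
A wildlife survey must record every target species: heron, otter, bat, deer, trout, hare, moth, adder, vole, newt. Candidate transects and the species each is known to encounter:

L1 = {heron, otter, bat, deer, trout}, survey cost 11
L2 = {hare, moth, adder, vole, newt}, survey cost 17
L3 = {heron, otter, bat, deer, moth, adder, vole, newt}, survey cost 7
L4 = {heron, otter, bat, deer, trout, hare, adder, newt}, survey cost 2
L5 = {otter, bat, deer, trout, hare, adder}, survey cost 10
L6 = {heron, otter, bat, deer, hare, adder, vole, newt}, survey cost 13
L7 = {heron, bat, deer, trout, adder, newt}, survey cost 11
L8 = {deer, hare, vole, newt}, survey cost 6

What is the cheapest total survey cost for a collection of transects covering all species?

9

L3, L4 cover every species at survey cost 7 + 2 = 9.
Any cover uses at least 2 transects; among all covering selections none totals below 9.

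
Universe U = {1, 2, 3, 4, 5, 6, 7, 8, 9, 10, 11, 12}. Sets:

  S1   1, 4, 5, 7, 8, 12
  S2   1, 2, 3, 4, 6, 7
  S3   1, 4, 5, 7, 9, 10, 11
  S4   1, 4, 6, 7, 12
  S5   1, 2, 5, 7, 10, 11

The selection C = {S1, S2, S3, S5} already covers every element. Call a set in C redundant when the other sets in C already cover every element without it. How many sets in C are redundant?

Drop S1: 8, 12 uncovered — not redundant.
Drop S2: 3, 6 uncovered — not redundant.
Drop S3: 9 uncovered — not redundant.
Drop S5: the rest still cover every element — redundant.
1 redundant: S5.

1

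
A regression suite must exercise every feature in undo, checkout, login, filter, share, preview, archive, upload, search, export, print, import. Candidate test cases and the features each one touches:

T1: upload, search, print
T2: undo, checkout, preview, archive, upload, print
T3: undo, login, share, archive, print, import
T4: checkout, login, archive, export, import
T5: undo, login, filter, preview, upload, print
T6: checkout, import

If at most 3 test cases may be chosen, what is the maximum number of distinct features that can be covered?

Choosing T1, T4, T5 covers {undo, checkout, login, filter, preview, archive, upload, search, export, print, import} — 11 features.
No choice of 3 test cases does better; here share is left uncovered.

11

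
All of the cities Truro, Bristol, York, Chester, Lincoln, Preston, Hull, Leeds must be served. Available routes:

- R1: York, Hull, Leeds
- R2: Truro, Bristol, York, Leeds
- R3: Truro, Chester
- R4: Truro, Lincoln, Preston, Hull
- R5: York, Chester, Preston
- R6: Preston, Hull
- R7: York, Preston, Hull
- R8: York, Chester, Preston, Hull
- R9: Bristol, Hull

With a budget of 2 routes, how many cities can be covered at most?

7

Choosing R2, R4 covers {Truro, Bristol, York, Lincoln, Preston, Hull, Leeds} — 7 cities.
No choice of 2 routes does better; here Chester is left uncovered.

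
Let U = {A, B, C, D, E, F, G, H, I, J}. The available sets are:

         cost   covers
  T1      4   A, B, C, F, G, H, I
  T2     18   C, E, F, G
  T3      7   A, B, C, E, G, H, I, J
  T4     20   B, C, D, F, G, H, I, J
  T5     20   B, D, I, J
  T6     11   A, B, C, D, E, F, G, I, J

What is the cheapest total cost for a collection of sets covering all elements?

T1, T6 cover every element at cost 4 + 11 = 15.
Any cover uses at least 2 sets; among all covering selections none totals below 15.
Greedy by coverage-per-cost would pick T1, T3, T6 for 22 — worse than the optimum 15.

15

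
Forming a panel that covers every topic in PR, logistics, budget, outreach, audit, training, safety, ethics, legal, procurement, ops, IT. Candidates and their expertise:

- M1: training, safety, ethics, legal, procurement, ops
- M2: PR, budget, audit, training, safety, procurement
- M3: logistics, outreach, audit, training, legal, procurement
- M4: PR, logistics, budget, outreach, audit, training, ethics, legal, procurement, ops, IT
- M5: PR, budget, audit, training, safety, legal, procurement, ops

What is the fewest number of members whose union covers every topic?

2

M1, M4 together cover {PR, logistics, budget, outreach, audit, training, safety, ethics, legal, procurement, ops, IT} — every topic.
No single member contains all 12 topics, so 2 is optimal.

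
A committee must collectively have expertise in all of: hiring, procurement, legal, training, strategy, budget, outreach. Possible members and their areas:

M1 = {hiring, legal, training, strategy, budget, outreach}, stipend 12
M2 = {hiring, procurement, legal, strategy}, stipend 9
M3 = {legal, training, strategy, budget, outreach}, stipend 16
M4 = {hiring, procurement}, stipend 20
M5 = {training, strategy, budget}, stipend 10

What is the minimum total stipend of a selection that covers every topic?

M1, M2 cover every topic at stipend 12 + 9 = 21.
Any cover uses at least 2 members; among all covering selections none totals below 21.

21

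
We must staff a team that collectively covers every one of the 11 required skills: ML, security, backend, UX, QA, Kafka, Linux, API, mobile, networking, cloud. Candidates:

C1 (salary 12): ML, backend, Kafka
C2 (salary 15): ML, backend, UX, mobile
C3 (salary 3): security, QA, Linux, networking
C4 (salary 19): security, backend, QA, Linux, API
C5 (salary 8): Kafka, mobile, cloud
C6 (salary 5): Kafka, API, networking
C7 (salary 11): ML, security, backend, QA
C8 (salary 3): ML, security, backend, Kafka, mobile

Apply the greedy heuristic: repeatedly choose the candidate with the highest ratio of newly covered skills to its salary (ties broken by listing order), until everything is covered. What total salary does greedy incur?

34

Pick 1: C8 adds 5 new (ML, security, backend, Kafka, mobile) at salary 3 (ratio 5/3).
Pick 2: C3 adds 3 new (QA, Linux, networking) at salary 3 (ratio 3/3).
Pick 3: C6 adds 1 new (API) at salary 5 (ratio 1/5).
Pick 4: C5 adds 1 new (cloud) at salary 8 (ratio 1/8).
Pick 5: C2 adds 1 new (UX) at salary 15 (ratio 1/15).
Greedy total salary: 3 + 3 + 5 + 8 + 15 = 34. (The true optimum is 31, so greedy overshoots here.)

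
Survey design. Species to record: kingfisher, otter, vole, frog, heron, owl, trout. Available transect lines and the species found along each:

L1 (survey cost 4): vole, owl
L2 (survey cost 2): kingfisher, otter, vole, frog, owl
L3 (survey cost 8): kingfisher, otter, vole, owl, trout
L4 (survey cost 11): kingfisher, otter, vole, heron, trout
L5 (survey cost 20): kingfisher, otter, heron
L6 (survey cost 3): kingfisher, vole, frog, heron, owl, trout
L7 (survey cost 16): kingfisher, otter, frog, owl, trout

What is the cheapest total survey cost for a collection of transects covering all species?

5

L2, L6 cover every species at survey cost 2 + 3 = 5.
Any cover uses at least 2 transects; among all covering selections none totals below 5.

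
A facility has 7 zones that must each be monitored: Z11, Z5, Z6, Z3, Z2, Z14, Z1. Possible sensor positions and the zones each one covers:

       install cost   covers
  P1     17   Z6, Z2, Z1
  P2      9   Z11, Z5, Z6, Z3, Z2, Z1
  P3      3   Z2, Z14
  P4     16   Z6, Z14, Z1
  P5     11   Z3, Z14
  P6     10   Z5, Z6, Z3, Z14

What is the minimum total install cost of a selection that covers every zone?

12

P2, P3 cover every zone at install cost 9 + 3 = 12.
Any cover uses at least 2 sensor positions; among all covering selections none totals below 12.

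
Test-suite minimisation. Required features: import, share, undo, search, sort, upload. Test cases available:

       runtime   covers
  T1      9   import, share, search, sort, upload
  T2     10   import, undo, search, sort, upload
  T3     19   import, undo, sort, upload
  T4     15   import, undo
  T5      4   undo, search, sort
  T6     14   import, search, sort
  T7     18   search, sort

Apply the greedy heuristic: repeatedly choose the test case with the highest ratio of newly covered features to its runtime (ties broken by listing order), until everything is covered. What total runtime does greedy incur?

Pick 1: T5 adds 3 new (undo, search, sort) at runtime 4 (ratio 3/4).
Pick 2: T1 adds 3 new (import, share, upload) at runtime 9 (ratio 3/9).
Greedy total runtime: 4 + 9 = 13.

13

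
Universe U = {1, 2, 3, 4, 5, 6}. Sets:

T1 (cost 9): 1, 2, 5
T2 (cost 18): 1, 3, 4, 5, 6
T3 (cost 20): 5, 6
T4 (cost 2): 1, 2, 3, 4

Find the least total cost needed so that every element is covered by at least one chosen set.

T2, T4 cover every element at cost 18 + 2 = 20.
Any cover uses at least 2 sets; among all covering selections none totals below 20.

20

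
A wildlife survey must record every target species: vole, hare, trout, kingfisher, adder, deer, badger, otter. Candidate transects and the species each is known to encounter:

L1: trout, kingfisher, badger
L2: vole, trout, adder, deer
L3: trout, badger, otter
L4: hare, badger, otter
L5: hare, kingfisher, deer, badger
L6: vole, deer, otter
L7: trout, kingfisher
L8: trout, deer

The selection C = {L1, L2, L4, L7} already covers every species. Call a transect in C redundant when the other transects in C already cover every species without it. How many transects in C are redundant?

2

Drop L1: the rest still cover every species — redundant.
Drop L2: vole, adder, deer uncovered — not redundant.
Drop L4: hare, otter uncovered — not redundant.
Drop L7: the rest still cover every species — redundant.
2 redundant: L1, L7.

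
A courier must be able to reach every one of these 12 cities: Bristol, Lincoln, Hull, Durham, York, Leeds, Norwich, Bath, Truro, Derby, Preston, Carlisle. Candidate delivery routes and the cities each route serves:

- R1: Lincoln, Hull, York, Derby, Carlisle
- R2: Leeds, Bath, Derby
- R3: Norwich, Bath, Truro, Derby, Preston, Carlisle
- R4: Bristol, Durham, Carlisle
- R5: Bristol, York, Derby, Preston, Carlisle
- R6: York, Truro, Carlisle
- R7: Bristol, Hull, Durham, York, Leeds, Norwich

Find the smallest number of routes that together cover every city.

R1, R3, R7 together cover {Bristol, Lincoln, Hull, Durham, York, Leeds, Norwich, Bath, Truro, Derby, Preston, Carlisle} — every city.
No 2 of the 7 routes cover everything (all 21 pairs fall short), so 3 is minimum.

3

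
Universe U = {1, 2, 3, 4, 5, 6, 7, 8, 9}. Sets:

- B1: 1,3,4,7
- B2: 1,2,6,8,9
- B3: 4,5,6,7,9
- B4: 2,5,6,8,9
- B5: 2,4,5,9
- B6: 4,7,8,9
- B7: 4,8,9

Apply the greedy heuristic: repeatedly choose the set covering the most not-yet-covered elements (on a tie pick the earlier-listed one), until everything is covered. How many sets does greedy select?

3

Pick 1: B2 covers 5 new elements (1, 2, 6, 8, 9).
Pick 2: B1 covers 3 new elements (3, 4, 7).
Pick 3: B3 covers 1 new elements (5).
Greedy uses 3 sets. (The true minimum is 2.)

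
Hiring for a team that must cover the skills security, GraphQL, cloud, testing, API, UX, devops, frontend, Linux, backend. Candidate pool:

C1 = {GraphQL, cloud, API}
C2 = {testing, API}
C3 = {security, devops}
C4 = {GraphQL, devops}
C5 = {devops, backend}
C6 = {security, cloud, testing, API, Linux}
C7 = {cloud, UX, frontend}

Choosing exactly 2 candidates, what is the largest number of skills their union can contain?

7

Choosing C4, C6 covers {security, GraphQL, cloud, testing, API, devops, Linux} — 7 skills.
No choice of 2 candidates does better; here UX, frontend, backend are left uncovered.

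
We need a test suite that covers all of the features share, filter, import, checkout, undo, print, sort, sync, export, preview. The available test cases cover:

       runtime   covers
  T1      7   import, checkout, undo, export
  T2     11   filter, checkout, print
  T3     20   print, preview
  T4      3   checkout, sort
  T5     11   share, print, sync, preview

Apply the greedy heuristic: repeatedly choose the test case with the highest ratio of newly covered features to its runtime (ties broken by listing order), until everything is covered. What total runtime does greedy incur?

32

Pick 1: T4 adds 2 new (checkout, sort) at runtime 3 (ratio 2/3).
Pick 2: T1 adds 3 new (import, undo, export) at runtime 7 (ratio 3/7).
Pick 3: T5 adds 4 new (share, print, sync, preview) at runtime 11 (ratio 4/11).
Pick 4: T2 adds 1 new (filter) at runtime 11 (ratio 1/11).
Greedy total runtime: 3 + 7 + 11 + 11 = 32.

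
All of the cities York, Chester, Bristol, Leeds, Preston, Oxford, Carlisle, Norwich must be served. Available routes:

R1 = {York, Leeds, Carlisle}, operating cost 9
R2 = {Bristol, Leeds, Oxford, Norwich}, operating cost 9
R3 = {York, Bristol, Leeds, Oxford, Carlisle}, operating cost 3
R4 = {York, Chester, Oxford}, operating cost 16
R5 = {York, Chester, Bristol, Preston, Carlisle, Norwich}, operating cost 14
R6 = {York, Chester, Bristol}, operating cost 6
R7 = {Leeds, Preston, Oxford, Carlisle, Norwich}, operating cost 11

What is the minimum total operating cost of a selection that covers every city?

R3, R5 cover every city at operating cost 3 + 14 = 17.
Any cover uses at least 2 routes; among all covering selections none totals below 17.

17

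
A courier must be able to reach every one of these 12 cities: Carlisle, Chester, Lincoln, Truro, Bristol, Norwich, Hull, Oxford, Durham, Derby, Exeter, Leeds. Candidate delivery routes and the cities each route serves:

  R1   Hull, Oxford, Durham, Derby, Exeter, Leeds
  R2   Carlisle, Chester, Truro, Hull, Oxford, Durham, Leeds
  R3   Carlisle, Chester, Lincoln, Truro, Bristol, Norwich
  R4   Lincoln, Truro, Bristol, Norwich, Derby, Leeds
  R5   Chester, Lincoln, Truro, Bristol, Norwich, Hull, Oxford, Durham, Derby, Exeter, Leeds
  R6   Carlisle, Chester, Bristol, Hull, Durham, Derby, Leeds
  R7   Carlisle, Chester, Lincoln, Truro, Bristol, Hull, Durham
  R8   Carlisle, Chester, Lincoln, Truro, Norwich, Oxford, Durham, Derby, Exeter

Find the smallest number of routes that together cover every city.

2

R1, R3 together cover {Carlisle, Chester, Lincoln, Truro, Bristol, Norwich, Hull, Oxford, Durham, Derby, Exeter, Leeds} — every city.
No single route contains all 12 cities, so 2 is optimal.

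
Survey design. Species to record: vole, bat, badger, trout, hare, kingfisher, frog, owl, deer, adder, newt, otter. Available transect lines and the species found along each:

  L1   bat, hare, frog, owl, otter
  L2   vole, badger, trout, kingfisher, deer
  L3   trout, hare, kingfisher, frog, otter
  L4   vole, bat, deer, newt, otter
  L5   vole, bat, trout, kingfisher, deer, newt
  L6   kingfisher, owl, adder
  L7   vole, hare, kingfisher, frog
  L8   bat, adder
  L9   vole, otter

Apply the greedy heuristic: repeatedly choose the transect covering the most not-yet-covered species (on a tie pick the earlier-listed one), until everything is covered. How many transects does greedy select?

4

Pick 1: L5 covers 6 new species (vole, bat, trout, kingfisher, deer, newt).
Pick 2: L1 covers 4 new species (hare, frog, owl, otter).
Pick 3: L2 covers 1 new species (badger).
Pick 4: L6 covers 1 new species (adder).
Greedy uses 4 transects.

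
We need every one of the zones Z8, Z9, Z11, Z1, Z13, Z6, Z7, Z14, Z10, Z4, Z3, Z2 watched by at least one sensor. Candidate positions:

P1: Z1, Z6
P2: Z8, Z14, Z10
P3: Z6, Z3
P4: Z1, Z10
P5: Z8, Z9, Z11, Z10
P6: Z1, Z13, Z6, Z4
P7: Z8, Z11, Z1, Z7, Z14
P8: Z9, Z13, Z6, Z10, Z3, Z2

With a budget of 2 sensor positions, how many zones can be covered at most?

11

Choosing P7, P8 covers {Z8, Z9, Z11, Z1, Z13, Z6, Z7, Z14, Z10, Z3, Z2} — 11 zones.
No choice of 2 sensor positions does better; here Z4 is left uncovered.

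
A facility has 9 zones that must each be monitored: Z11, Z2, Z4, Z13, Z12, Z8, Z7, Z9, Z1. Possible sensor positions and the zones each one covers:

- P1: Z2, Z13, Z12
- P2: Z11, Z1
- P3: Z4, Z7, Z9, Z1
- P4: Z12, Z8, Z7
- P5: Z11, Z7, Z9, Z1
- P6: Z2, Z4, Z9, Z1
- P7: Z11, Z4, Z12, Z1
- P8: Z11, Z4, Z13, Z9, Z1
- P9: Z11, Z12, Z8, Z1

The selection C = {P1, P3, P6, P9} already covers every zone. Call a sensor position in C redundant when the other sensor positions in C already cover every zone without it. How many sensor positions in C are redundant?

1

Drop P1: Z13 uncovered — not redundant.
Drop P3: Z7 uncovered — not redundant.
Drop P6: the rest still cover every zone — redundant.
Drop P9: Z11, Z8 uncovered — not redundant.
1 redundant: P6.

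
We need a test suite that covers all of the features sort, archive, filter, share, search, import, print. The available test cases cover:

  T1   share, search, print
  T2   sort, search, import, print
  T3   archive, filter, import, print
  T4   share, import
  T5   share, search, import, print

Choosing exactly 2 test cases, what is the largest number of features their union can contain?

6

Choosing T1, T3 covers {archive, filter, share, search, import, print} — 6 features.
No choice of 2 test cases does better; here sort is left uncovered.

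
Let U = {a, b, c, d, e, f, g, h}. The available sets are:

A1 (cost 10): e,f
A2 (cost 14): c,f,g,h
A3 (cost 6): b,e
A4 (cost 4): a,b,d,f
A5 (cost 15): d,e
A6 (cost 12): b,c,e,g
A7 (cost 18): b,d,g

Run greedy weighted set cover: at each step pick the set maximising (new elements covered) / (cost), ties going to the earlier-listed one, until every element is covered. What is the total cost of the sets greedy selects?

Pick 1: A4 adds 4 new (a, b, d, f) at cost 4 (ratio 4/4).
Pick 2: A6 adds 3 new (c, e, g) at cost 12 (ratio 3/12).
Pick 3: A2 adds 1 new (h) at cost 14 (ratio 1/14).
Greedy total cost: 4 + 12 + 14 = 30. (The true optimum is 24, so greedy overshoots here.)

30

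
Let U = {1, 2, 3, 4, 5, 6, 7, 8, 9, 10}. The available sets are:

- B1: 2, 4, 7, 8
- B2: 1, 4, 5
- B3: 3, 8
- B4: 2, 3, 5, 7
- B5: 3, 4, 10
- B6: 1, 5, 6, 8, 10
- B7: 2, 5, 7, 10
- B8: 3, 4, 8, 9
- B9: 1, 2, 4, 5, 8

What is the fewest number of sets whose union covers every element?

B1, B6, B8 together cover {1, 2, 3, 4, 5, 6, 7, 8, 9, 10} — every element.
No 2 of the 9 sets cover everything (all 36 pairs fall short), so 3 is minimum.

3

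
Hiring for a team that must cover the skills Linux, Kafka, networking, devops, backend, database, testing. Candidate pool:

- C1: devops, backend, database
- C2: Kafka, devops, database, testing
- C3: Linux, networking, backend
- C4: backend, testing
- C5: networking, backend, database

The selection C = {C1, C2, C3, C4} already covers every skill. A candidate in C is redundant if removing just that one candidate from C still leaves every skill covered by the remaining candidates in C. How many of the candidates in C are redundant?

2

Drop C1: the rest still cover every skill — redundant.
Drop C2: Kafka uncovered — not redundant.
Drop C3: Linux, networking uncovered — not redundant.
Drop C4: the rest still cover every skill — redundant.
2 redundant: C1, C4.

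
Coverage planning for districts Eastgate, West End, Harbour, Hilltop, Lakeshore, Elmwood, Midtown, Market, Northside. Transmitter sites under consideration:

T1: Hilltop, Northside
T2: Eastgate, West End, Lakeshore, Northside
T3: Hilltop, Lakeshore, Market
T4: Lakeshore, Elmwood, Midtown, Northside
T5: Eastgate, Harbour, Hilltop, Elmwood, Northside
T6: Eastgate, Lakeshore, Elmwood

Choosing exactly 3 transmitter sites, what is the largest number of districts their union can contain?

8

Choosing T2, T3, T4 covers {Eastgate, West End, Hilltop, Lakeshore, Elmwood, Midtown, Market, Northside} — 8 districts.
No choice of 3 transmitter sites does better; here Harbour is left uncovered.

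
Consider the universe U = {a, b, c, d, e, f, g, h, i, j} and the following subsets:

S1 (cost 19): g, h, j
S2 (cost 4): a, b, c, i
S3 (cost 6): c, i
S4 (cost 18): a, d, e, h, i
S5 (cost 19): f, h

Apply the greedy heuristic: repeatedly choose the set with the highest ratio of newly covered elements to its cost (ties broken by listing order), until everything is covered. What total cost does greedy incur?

60

Pick 1: S2 adds 4 new (a, b, c, i) at cost 4 (ratio 4/4).
Pick 2: S4 adds 3 new (d, e, h) at cost 18 (ratio 3/18).
Pick 3: S1 adds 2 new (g, j) at cost 19 (ratio 2/19).
Pick 4: S5 adds 1 new (f) at cost 19 (ratio 1/19).
Greedy total cost: 4 + 18 + 19 + 19 = 60.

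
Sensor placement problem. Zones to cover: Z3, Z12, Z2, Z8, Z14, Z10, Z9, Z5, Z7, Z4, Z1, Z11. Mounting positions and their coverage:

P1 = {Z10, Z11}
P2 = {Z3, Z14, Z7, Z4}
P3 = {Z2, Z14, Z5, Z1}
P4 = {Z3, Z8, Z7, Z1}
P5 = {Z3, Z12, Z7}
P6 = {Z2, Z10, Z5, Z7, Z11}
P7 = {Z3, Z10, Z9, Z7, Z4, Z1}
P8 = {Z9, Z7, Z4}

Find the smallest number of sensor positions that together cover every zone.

5

P1, P3, P4, P5, P7 together cover {Z3, Z12, Z2, Z8, Z14, Z10, Z9, Z5, Z7, Z4, Z1, Z11} — every zone.
No 4 of the 8 sensor positions cover everything (all 70 size-4 selections fall short), so 5 is minimum.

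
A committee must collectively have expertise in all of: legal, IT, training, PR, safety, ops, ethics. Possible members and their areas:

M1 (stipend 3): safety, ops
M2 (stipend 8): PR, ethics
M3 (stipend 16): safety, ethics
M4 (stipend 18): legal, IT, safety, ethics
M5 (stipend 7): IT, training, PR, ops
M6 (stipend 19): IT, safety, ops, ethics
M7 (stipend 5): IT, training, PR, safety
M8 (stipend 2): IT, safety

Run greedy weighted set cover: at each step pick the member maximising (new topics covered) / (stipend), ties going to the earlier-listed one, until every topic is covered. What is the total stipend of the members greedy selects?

35

Pick 1: M8 adds 2 new (IT, safety) at stipend 2 (ratio 2/2).
Pick 2: M5 adds 3 new (training, PR, ops) at stipend 7 (ratio 3/7).
Pick 3: M2 adds 1 new (ethics) at stipend 8 (ratio 1/8).
Pick 4: M4 adds 1 new (legal) at stipend 18 (ratio 1/18).
Greedy total stipend: 2 + 7 + 8 + 18 = 35. (The true optimum is 25, so greedy overshoots here.)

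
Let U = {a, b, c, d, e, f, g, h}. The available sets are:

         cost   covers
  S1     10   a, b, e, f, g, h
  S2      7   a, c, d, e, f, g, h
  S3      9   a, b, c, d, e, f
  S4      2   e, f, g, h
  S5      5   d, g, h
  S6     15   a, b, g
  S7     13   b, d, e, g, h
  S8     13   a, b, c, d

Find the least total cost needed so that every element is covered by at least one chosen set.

S3, S4 cover every element at cost 9 + 2 = 11.
Any cover uses at least 2 sets; among all covering selections none totals below 11.

11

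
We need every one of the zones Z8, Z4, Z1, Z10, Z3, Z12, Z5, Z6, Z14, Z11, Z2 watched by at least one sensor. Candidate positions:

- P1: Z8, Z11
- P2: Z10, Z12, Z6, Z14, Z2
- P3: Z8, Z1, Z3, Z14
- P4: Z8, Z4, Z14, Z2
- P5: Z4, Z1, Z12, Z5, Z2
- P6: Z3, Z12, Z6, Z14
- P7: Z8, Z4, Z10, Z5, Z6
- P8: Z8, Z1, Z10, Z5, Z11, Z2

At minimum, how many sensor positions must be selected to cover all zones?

3

P4, P6, P8 together cover {Z8, Z4, Z1, Z10, Z3, Z12, Z5, Z6, Z14, Z11, Z2} — every zone.
No 2 of the 8 sensor positions cover everything (all 28 pairs fall short), so 3 is minimum.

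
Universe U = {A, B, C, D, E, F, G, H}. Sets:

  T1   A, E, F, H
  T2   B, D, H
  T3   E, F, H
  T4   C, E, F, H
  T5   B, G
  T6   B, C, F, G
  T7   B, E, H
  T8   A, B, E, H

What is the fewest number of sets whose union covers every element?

3

T1, T2, T6 together cover {A, B, C, D, E, F, G, H} — every element.
No 2 of the 8 sets cover everything (all 28 pairs fall short), so 3 is minimum.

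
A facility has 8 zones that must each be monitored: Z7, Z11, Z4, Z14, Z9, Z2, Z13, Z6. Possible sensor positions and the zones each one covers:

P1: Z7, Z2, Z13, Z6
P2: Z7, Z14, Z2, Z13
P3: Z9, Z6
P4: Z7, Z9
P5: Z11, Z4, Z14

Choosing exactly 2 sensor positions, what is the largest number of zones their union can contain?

Choosing P1, P5 covers {Z7, Z11, Z4, Z14, Z2, Z13, Z6} — 7 zones.
No choice of 2 sensor positions does better; here Z9 is left uncovered.

7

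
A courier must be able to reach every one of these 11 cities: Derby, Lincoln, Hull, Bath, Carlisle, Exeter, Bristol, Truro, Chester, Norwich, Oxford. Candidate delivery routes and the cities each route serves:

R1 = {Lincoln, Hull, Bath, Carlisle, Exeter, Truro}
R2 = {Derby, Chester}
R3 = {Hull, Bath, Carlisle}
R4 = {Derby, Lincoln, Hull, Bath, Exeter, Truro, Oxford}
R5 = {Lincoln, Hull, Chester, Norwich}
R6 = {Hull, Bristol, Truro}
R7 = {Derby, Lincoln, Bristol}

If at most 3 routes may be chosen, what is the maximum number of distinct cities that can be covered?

Choosing R1, R4, R5 covers {Derby, Lincoln, Hull, Bath, Carlisle, Exeter, Truro, Chester, Norwich, Oxford} — 10 cities.
No choice of 3 routes does better; here Bristol is left uncovered.

10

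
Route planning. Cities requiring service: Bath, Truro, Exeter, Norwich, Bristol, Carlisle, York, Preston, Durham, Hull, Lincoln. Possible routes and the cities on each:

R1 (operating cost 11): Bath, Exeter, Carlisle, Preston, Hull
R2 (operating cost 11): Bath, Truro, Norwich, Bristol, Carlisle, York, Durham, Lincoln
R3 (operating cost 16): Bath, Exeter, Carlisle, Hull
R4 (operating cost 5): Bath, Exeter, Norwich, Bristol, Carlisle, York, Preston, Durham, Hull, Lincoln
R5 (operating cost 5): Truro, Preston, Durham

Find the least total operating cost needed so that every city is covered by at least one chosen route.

10

R4, R5 cover every city at operating cost 5 + 5 = 10.
Any cover uses at least 2 routes; among all covering selections none totals below 10.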